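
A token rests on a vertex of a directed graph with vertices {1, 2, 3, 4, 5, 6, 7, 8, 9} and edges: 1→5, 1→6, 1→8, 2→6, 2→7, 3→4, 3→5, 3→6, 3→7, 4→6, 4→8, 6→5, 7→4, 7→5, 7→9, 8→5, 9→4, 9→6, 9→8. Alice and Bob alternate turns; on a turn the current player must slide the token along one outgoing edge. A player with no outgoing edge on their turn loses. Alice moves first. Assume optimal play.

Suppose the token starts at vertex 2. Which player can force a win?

Positions with no move are L. A position that does have a move is losing for the player to move precisely when every available move leads to a winning position for the opponent. Fill in the labels:
Every edge goes from a vertex to one that appears earlier in the order 5, 8, 6, 1, 4, 9, 7, 3, 2, so processing vertices in that order labels each vertex after all of its successors.
5: no outgoing edge → L
8: can move to 5, which is L ⇒ W
6: can move to 5, which is L ⇒ W
1: can move to 5, which is L ⇒ W
4: moves to 6(W), 8(W); every one is W ⇒ L
9: can move to 4, which is L ⇒ W
7: can move to 4, which is L ⇒ W
3: can move to 4, which is L ⇒ W
2: moves to 7(W), 6(W); every one is W ⇒ L
The starting position 2 is L: whatever Alice does, the opponent receives a W position.

Bob wins.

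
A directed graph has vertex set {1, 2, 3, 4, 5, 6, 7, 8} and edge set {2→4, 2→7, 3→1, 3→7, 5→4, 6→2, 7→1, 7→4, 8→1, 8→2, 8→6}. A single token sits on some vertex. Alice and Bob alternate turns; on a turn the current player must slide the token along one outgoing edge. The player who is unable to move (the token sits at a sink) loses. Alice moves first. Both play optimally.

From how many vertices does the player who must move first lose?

3

Compute win/loss labels from the base case upward. A position with no move is L. Any other position is W if it can reach an L in one move, else L.
Every edge goes from a vertex to one that appears earlier in the order 4, 1, 7, 2, 3, 6, 8, 5, so processing vertices in that order labels each vertex after all of its successors.
4: no outgoing edge → L
1: no outgoing edge → L
7: →1(L), so W
2: →4(L), so W
3: →1(L), so W
6: →2(W) only, which is W, so L
8: →6(L), so W
5: →4(L), so W
The L vertices are 1, 4, 6; that is 3 in all.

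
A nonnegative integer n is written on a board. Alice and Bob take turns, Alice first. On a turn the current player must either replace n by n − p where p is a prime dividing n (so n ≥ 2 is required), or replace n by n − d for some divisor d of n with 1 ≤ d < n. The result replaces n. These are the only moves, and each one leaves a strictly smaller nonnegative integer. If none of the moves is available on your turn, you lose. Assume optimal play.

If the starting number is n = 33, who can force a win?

Positions with no move are L. A position that does have a move is losing for the player to move precisely when every available move leads to a winning position for the opponent. Fill in the labels:
n=0: no move → L
n=1: no move → L
n=2: can move to 0, which is L ⇒ W
n=3: can move to 0, which is L ⇒ W
n=4: moves to 2(W), 3(W); every one is W ⇒ L
n=5: can move to 0, which is L ⇒ W
n=6: can move to 4, which is L ⇒ W
n=7: can move to 0, which is L ⇒ W
n=8: can move to 4, which is L ⇒ W
n=9: moves to 6(W), 8(W); every one is W ⇒ L
n=10: can move to 9, which is L ⇒ W
n=11: can move to 0, which is L ⇒ W
n=12: can move to 9, which is L ⇒ W
n=13: can move to 0, which is L ⇒ W
n=14: moves to 7(W), 12(W), 13(W); every one is W ⇒ L
n=15: can move to 14, which is L ⇒ W
n=16: can move to 14, which is L ⇒ W
n=17: can move to 0, which is L ⇒ W
n=18: can move to 9, which is L ⇒ W
n=19: can move to 0, which is L ⇒ W
n=20: moves to 10(W), 15(W), 16(W), 18(W), 19(W); every one is W ⇒ L
n=21: can move to 14, which is L ⇒ W
n=22: can move to 20, which is L ⇒ W
n=23: can move to 0, which is L ⇒ W
n=24: can move to 20, which is L ⇒ W
n=25: can move to 20, which is L ⇒ W
n=26: moves to 13(W), 24(W), 25(W); every one is W ⇒ L
n=27: can move to 26, which is L ⇒ W
n=28: can move to 14, which is L ⇒ W
n=29: can move to 0, which is L ⇒ W
n=30: can move to 20, which is L ⇒ W
n=31: can move to 0, which is L ⇒ W
n=32: moves to 16(W), 24(W), 28(W), 30(W), 31(W); every one is W ⇒ L
n=33: can move to 32, which is L ⇒ W
From 33 Alice can move to 32, reaching an L position.

Alice wins.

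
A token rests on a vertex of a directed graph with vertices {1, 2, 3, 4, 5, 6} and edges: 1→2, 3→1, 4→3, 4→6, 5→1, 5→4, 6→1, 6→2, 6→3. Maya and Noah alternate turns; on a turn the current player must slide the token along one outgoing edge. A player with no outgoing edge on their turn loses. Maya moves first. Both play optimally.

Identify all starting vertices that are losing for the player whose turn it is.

2, 3, 5

Classify positions by backward induction: terminal positions (no move available) are L. From any other position, the mover wins iff some move reaches an L.
Every edge goes from a vertex to one that appears earlier in the order 2, 1, 3, 6, 4, 5, so processing vertices in that order labels each vertex after all of its successors.
2: no outgoing edge → L
1: →2(L), so W
3: →1(W) only, which is W, so L
6: →3(L), so W
4: →3(L), so W
5: →4(W), 1(W) — all W, so L
Reading off the rows marked L gives the requested list; there are 3 such vertices.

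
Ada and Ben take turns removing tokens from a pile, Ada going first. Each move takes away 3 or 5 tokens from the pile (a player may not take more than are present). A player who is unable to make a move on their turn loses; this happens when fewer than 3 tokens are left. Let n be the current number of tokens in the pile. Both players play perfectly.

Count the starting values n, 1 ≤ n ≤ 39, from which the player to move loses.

Classify positions by backward induction: terminal positions (no move available) are L. From any other position, the mover wins iff some move reaches an L.
n=0: no move → L
n=1: no move → L
n=2: no move → L
n=3: →0(L), so W
n=4: →1(L), so W
n=5: →2(L), so W
n=6: →1(L), so W
n=7: →2(L), so W
n=8: →5(W), 3(W) — all W, so L
n=9: →6(W), 4(W) — all W, so L
n=10: →7(W), 5(W) — all W, so L
n=11: →8(L), so W
n=12: →9(L), so W
n=13: →10(L), so W
n=14: →9(L), so W
n=15: →10(L), so W
n=16: →13(W), 11(W) — all W, so L
n=17: →14(W), 12(W) — all W, so L
n=18: →15(W), 13(W) — all W, so L
n=19: →16(L), so W
n=20: →17(L), so W
n=21: →18(L), so W
n=22: →17(L), so W
n=23: →18(L), so W
n=24: →21(W), 19(W) — all W, so L
n=25: →22(W), 20(W) — all W, so L
n=26: →23(W), 21(W) — all W, so L
n=27: →24(L), so W
n=28: →25(L), so W
n=29: →26(L), so W
n=30: →25(L), so W
n=31: →26(L), so W
n=32: →29(W), 27(W) — all W, so L
n=33: →30(W), 28(W) — all W, so L
n=34: →31(W), 29(W) — all W, so L
n=35: →32(L), so W
n=36: →33(L), so W
n=37: →34(L), so W
n=38: →33(L), so W
n=39: →34(L), so W
L entries with 1 ≤ n ≤ 39 (n=0 is outside the asked range and is not counted): n = 1, 2, 8, 9, 10, 16, 17, 18, 24, 25, 26, 32, 33, 34; that makes 14.

14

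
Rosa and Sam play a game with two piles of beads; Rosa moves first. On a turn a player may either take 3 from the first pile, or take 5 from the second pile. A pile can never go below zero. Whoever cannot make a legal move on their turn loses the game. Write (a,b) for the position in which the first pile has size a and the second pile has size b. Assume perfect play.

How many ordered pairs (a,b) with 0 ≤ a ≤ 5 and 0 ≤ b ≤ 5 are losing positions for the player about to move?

18

Build the W/L table. Terminal = L. A non-terminal position is W if it has a move to some L; otherwise it is L.
Every move lowers a or b (never raises either), so fill the grid row by row in increasing a, and left to right within a row: each cell's successors are then already labelled.
      b=0  b=1  b=2  b=3  b=4  b=5
a=0:    L    L    L    L    L    W
a=1:    L    L    L    L    L    W
a=2:    L    L    L    L    L    W
a=3:    W    W    W    W    W    L
a=4:    W    W    W    W    W    L
a=5:    W    W    W    W    W    L
Cells with no legal move (terminal, hence L): (0,0), (0,1), (0,2), (0,3), (0,4), (1,0), (1,1), (1,2), (1,3), (1,4), (2,0), (2,1), (2,2), (2,3), (2,4).
The remaining L cells, each justified by listing all of its moves:
(3,5): →(0,5)(W), (3,0)(W) — all W, so L
(4,5): →(1,5)(W), (4,0)(W) — all W, so L
(5,5): →(2,5)(W), (5,0)(W) — all W, so L
Every other cell has at least one move into one of the L cells above, so it is W.
L cells per row: a=0: 5, a=1: 5, a=2: 5, a=3: 1, a=4: 1, a=5: 1; total 18.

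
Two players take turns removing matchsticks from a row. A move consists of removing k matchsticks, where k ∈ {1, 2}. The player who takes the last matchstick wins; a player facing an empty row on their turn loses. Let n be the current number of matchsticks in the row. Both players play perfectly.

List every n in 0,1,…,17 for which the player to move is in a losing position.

Positions with no move are L. A position that does have a move is losing for the player to move precisely when every available move leads to a winning position for the opponent. Fill in the labels:
n=0: no move → L
n=1: W (go to 0, an L position)
n=2: W (go to 0, an L position)
n=3: L (options 2(W), 1(W) are all W)
n=4: W (go to 3, an L position)
n=5: W (go to 3, an L position)
n=6: L (options 5(W), 4(W) are all W)
n=7: W (go to 6, an L position)
n=8: W (go to 6, an L position)
n=9: L (options 8(W), 7(W) are all W)
n=10: W (go to 9, an L position)
n=11: W (go to 9, an L position)
n=12: L (options 11(W), 10(W) are all W)
n=13: W (go to 12, an L position)
n=14: W (go to 12, an L position)
n=15: L (options 14(W), 13(W) are all W)
n=16: W (go to 15, an L position)
n=17: W (go to 15, an L position)
The losing starting values of n are exactly the entries labelled L in this table (6 of them).

0, 3, 6, 9, 12, 15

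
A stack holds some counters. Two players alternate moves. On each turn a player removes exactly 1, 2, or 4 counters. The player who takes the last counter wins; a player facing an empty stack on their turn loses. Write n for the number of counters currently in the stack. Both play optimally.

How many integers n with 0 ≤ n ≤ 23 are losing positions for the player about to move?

Classify positions by backward induction: terminal positions (no move available) are L. From any other position, the mover wins iff some move reaches an L.
n=0: no move → L
n=1: W (go to 0, an L position)
n=2: W (go to 0, an L position)
n=3: L (options 2(W), 1(W) are all W)
n=4: W (go to 3, an L position)
n=5: W (go to 3, an L position)
n=6: L (options 5(W), 4(W), 2(W) are all W)
n=7: W (go to 6, an L position)
n=8: W (go to 6, an L position)
n=9: L (options 8(W), 7(W), 5(W) are all W)
n=10: W (go to 9, an L position)
n=11: W (go to 9, an L position)
n=12: L (options 11(W), 10(W), 8(W) are all W)
n=13: W (go to 12, an L position)
n=14: W (go to 12, an L position)
n=15: L (options 14(W), 13(W), 11(W) are all W)
n=16: W (go to 15, an L position)
n=17: W (go to 15, an L position)
n=18: L (options 17(W), 16(W), 14(W) are all W)
n=19: W (go to 18, an L position)
n=20: W (go to 18, an L position)
n=21: L (options 20(W), 19(W), 17(W) are all W)
n=22: W (go to 21, an L position)
n=23: W (go to 21, an L position)
L entries with 0 ≤ n ≤ 23: n = 0, 3, 6, 9, 12, 15, 18, 21; that makes 8.

8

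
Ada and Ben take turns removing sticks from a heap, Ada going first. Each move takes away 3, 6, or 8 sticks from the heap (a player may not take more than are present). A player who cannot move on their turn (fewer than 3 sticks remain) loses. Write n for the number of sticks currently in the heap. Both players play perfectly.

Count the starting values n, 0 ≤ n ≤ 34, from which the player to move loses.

11

Compute win/loss labels from the base case upward. A position with no move is L. Any other position is W if it can reach an L in one move, else L.
n=0: no move → L
n=1: no move → L
n=2: no move → L
n=3: can move to 0, which is L ⇒ W
n=4: can move to 1, which is L ⇒ W
n=5: can move to 2, which is L ⇒ W
n=6: can move to 0, which is L ⇒ W
n=7: can move to 1, which is L ⇒ W
n=8: can move to 2, which is L ⇒ W
n=9: can move to 1, which is L ⇒ W
n=10: can move to 2, which is L ⇒ W
n=11: moves to 8(W), 5(W), 3(W); every one is W ⇒ L
n=12: moves to 9(W), 6(W), 4(W); every one is W ⇒ L
n=13: moves to 10(W), 7(W), 5(W); every one is W ⇒ L
n=14: can move to 11, which is L ⇒ W
n=15: can move to 12, which is L ⇒ W
n=16: can move to 13, which is L ⇒ W
n=17: can move to 11, which is L ⇒ W
n=18: can move to 12, which is L ⇒ W
n=19: can move to 13, which is L ⇒ W
n=20: can move to 12, which is L ⇒ W
n=21: can move to 13, which is L ⇒ W
n=22: moves to 19(W), 16(W), 14(W); every one is W ⇒ L
n=23: moves to 20(W), 17(W), 15(W); every one is W ⇒ L
n=24: moves to 21(W), 18(W), 16(W); every one is W ⇒ L
n=25: can move to 22, which is L ⇒ W
n=26: can move to 23, which is L ⇒ W
n=27: can move to 24, which is L ⇒ W
n=28: can move to 22, which is L ⇒ W
n=29: can move to 23, which is L ⇒ W
n=30: can move to 24, which is L ⇒ W
n=31: can move to 23, which is L ⇒ W
n=32: can move to 24, which is L ⇒ W
n=33: moves to 30(W), 27(W), 25(W); every one is W ⇒ L
n=34: moves to 31(W), 28(W), 26(W); every one is W ⇒ L
L entries with 0 ≤ n ≤ 34: n = 0, 1, 2, 11, 12, 13, 22, 23, 24, 33, 34; that makes 11.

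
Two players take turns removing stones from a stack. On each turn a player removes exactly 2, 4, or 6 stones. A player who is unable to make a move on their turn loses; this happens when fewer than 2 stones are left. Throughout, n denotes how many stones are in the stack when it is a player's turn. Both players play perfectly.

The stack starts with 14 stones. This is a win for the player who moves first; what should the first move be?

Remove 6, leaving 8.

Positions with no move are L. A position that does have a move is losing for the player to move precisely when every available move leads to a winning position for the opponent. Fill in the labels:
n=0: no move → L
n=1: no move → L
n=2: reaches L-position 0 → W
n=3: reaches L-position 1 → W
n=4: reaches L-position 0 → W
n=5: reaches L-position 1 → W
n=6: reaches L-position 0 → W
n=7: reaches L-position 1 → W
n=8: only reaches 6(W), 4(W), 2(W), all W → L
n=9: only reaches 7(W), 5(W), 3(W), all W → L
n=10: reaches L-position 8 → W
n=11: reaches L-position 9 → W
n=12: reaches L-position 8 → W
n=13: reaches L-position 9 → W
n=14: reaches L-position 8 → W
From 14, the L positions reachable in one move are: 8.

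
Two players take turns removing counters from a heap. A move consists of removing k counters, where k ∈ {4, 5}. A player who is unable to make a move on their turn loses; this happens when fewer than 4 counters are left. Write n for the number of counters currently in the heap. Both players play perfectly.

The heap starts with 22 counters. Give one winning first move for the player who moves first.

Classify positions by backward induction: terminal positions (no move available) are L. From any other position, the mover wins iff some move reaches an L.
n=0: no move → L
n=1: no move → L
n=2: no move → L
n=3: no move → L
n=4: →0(L), so W
n=5: →1(L), so W
n=6: →2(L), so W
n=7: →3(L), so W
n=8: →3(L), so W
n=9: →5(W), 4(W) — all W, so L
n=10: →6(W), 5(W) — all W, so L
n=11: →7(W), 6(W) — all W, so L
n=12: →8(W), 7(W) — all W, so L
n=13: →9(L), so W
n=14: →10(L), so W
n=15: →11(L), so W
n=16: →12(L), so W
n=17: →12(L), so W
n=18: →14(W), 13(W) — all W, so L
n=19: →15(W), 14(W) — all W, so L
n=20: →16(W), 15(W) — all W, so L
n=21: →17(W), 16(W) — all W, so L
n=22: →18(L), so W
From 22, the L positions reachable in one move are: 18.

Remove 4, leaving 18.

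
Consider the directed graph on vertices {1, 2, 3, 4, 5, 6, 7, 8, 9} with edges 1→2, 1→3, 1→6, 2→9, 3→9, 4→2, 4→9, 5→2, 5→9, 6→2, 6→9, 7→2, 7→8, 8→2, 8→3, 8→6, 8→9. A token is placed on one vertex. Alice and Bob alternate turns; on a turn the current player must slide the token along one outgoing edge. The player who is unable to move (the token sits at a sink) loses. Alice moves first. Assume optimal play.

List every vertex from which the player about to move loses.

Compute win/loss labels from the base case upward. A position with no move is L. Any other position is W if it can reach an L in one move, else L.
Every edge goes from a vertex to one that appears earlier in the order 9, 2, 3, 6, 8, 1, 5, 7, 4, so processing vertices in that order labels each vertex after all of its successors.
9: no outgoing edge → L
2: →9(L), so W
3: →9(L), so W
6: →9(L), so W
8: →9(L), so W
1: →6(W), 3(W), 2(W) — all W, so L
5: →9(L), so W
7: →8(W), 2(W) — all W, so L
4: →9(L), so W
Reading off the rows marked L gives the requested list; there are 3 such vertices.

1, 7, 9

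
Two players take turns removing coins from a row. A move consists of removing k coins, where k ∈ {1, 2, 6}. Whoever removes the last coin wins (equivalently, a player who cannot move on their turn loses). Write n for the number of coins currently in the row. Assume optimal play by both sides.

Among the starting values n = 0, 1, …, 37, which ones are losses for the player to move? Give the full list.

Label each position W (a win for the player to move) or L (a loss). A position with no legal move is L; any other position is W exactly when some move reaches an L, and L when every move reaches a W.
n=0: no move → L
n=1: can move to 0, which is L ⇒ W
n=2: can move to 0, which is L ⇒ W
n=3: moves to 2(W), 1(W); every one is W ⇒ L
n=4: can move to 3, which is L ⇒ W
n=5: can move to 3, which is L ⇒ W
n=6: can move to 0, which is L ⇒ W
n=7: moves to 6(W), 5(W), 1(W); every one is W ⇒ L
n=8: can move to 7, which is L ⇒ W
n=9: can move to 7, which is L ⇒ W
n=10: moves to 9(W), 8(W), 4(W); every one is W ⇒ L
n=11: can move to 10, which is L ⇒ W
n=12: can move to 10, which is L ⇒ W
n=13: can move to 7, which is L ⇒ W
n=14: moves to 13(W), 12(W), 8(W); every one is W ⇒ L
n=15: can move to 14, which is L ⇒ W
n=16: can move to 14, which is L ⇒ W
n=17: moves to 16(W), 15(W), 11(W); every one is W ⇒ L
n=18: can move to 17, which is L ⇒ W
n=19: can move to 17, which is L ⇒ W
n=20: can move to 14, which is L ⇒ W
n=21: moves to 20(W), 19(W), 15(W); every one is W ⇒ L
n=22: can move to 21, which is L ⇒ W
n=23: can move to 21, which is L ⇒ W
n=24: moves to 23(W), 22(W), 18(W); every one is W ⇒ L
n=25: can move to 24, which is L ⇒ W
n=26: can move to 24, which is L ⇒ W
n=27: can move to 21, which is L ⇒ W
n=28: moves to 27(W), 26(W), 22(W); every one is W ⇒ L
n=29: can move to 28, which is L ⇒ W
n=30: can move to 28, which is L ⇒ W
n=31: moves to 30(W), 29(W), 25(W); every one is W ⇒ L
n=32: can move to 31, which is L ⇒ W
n=33: can move to 31, which is L ⇒ W
n=34: can move to 28, which is L ⇒ W
n=35: moves to 34(W), 33(W), 29(W); every one is W ⇒ L
n=36: can move to 35, which is L ⇒ W
n=37: can move to 35, which is L ⇒ W
The losing starting values of n are exactly the entries labelled L in this table (11 of them).

0, 3, 7, 10, 14, 17, 21, 24, 28, 31, 35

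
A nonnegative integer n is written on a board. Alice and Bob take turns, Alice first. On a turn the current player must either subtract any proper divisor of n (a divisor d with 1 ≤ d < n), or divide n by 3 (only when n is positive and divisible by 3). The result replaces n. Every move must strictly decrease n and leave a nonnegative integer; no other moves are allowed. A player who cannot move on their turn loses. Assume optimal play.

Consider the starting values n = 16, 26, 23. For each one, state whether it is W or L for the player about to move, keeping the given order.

Use the standard recursion: the mover loses at a terminal position; elsewhere, the mover wins exactly when some move hands the opponent an L position.
n=0: no move → L
n=1: no move → L
n=2: can move to 1, which is L ⇒ W
n=3: can move to 1, which is L ⇒ W
n=4: moves to 2(W), 3(W); every one is W ⇒ L
n=5: can move to 4, which is L ⇒ W
n=6: can move to 4, which is L ⇒ W
n=7: the only move is to 6(W), a W ⇒ L
n=8: can move to 4, which is L ⇒ W
n=9: moves to 3(W), 6(W), 8(W); every one is W ⇒ L
n=10: can move to 9, which is L ⇒ W
n=11: the only move is to 10(W), a W ⇒ L
n=12: can move to 4, which is L ⇒ W
n=13: the only move is to 12(W), a W ⇒ L
n=14: can move to 7, which is L ⇒ W
n=15: moves to 5(W), 10(W), 12(W), 14(W); every one is W ⇒ L
n=16: can move to 15, which is L ⇒ W
n=17: the only move is to 16(W), a W ⇒ L
n=18: can move to 9, which is L ⇒ W
n=19: the only move is to 18(W), a W ⇒ L
n=20: can move to 15, which is L ⇒ W
n=21: can move to 7, which is L ⇒ W
n=22: can move to 11, which is L ⇒ W
n=23: the only move is to 22(W), a W ⇒ L
n=24: can move to 23, which is L ⇒ W
n=25: moves to 20(W), 24(W); every one is W ⇒ L
n=26: can move to 13, which is L ⇒ W

16: W, 26: W, 23: L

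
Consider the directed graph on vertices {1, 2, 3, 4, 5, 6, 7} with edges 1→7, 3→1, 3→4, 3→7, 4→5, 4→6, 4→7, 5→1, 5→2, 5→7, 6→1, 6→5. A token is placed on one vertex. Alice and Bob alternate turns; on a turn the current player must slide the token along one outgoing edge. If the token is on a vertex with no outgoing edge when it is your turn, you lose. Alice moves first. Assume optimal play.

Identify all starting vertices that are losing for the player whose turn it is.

2, 6, 7

Positions with no move are L. A position that does have a move is losing for the player to move precisely when every available move leads to a winning position for the opponent. Fill in the labels:
Every edge goes from a vertex to one that appears earlier in the order 2, 7, 1, 5, 6, 4, 3, so processing vertices in that order labels each vertex after all of its successors.
2: no outgoing edge → L
7: no outgoing edge → L
1: can move to 7, which is L ⇒ W
5: can move to 7, which is L ⇒ W
6: moves to 5(W), 1(W); every one is W ⇒ L
4: can move to 6, which is L ⇒ W
3: can move to 7, which is L ⇒ W
Reading off the rows marked L gives the requested list; there are 3 such vertices.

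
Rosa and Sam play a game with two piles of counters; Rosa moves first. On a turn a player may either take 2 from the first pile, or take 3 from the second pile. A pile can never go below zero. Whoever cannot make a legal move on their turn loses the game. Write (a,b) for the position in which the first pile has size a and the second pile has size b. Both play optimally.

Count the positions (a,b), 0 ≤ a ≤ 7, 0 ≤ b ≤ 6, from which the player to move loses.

Build the W/L table. Terminal = L. A non-terminal position is W if it has a move to some L; otherwise it is L.
Every move lowers a or b (never raises either), so fill the grid row by row in increasing a, and left to right within a row: each cell's successors are then already labelled.
      b=0  b=1  b=2  b=3  b=4  b=5  b=6
a=0:    L    L    L    W    W    W    L
a=1:    L    L    L    W    W    W    L
a=2:    W    W    W    L    L    L    W
a=3:    W    W    W    L    L    L    W
a=4:    L    L    L    W    W    W    L
a=5:    L    L    L    W    W    W    L
a=6:    W    W    W    L    L    L    W
a=7:    W    W    W    L    L    L    W
Cells with no legal move (terminal, hence L): (0,0), (0,1), (0,2), (1,0), (1,1), (1,2).
The remaining L cells, each justified by listing all of its moves:
(0,6): the only move is to (0,3)(W), a W ⇒ L
(1,6): the only move is to (1,3)(W), a W ⇒ L
(2,3): moves to (0,3)(W), (2,0)(W); every one is W ⇒ L
(2,4): moves to (0,4)(W), (2,1)(W); every one is W ⇒ L
(2,5): moves to (0,5)(W), (2,2)(W); every one is W ⇒ L
(3,3): moves to (1,3)(W), (3,0)(W); every one is W ⇒ L
(3,4): moves to (1,4)(W), (3,1)(W); every one is W ⇒ L
(3,5): moves to (1,5)(W), (3,2)(W); every one is W ⇒ L
(4,0): the only move is to (2,0)(W), a W ⇒ L
(4,1): the only move is to (2,1)(W), a W ⇒ L
(4,2): the only move is to (2,2)(W), a W ⇒ L
(4,6): moves to (2,6)(W), (4,3)(W); every one is W ⇒ L
(5,0): the only move is to (3,0)(W), a W ⇒ L
(5,1): the only move is to (3,1)(W), a W ⇒ L
(5,2): the only move is to (3,2)(W), a W ⇒ L
(5,6): moves to (3,6)(W), (5,3)(W); every one is W ⇒ L
(6,3): moves to (4,3)(W), (6,0)(W); every one is W ⇒ L
(6,4): moves to (4,4)(W), (6,1)(W); every one is W ⇒ L
(6,5): moves to (4,5)(W), (6,2)(W); every one is W ⇒ L
(7,3): moves to (5,3)(W), (7,0)(W); every one is W ⇒ L
(7,4): moves to (5,4)(W), (7,1)(W); every one is W ⇒ L
(7,5): moves to (5,5)(W), (7,2)(W); every one is W ⇒ L
Every other cell has at least one move into one of the L cells above, so it is W.
L cells per row: a=0: 4, a=1: 4, a=2: 3, a=3: 3, a=4: 4, a=5: 4, a=6: 3, a=7: 3; total 28.

28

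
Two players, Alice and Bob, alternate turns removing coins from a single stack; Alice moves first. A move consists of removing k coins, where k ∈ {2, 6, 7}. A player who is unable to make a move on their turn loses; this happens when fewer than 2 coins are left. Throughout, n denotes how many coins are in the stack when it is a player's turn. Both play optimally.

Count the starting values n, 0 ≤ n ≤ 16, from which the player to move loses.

Label each position W (a win for the player to move) or L (a loss). A position with no legal move is L; any other position is W exactly when some move reaches an L, and L when every move reaches a W.
n=0: no move → L
n=1: no move → L
n=2: can move to 0, which is L ⇒ W
n=3: can move to 1, which is L ⇒ W
n=4: the only move is to 2(W), a W ⇒ L
n=5: the only move is to 3(W), a W ⇒ L
n=6: can move to 4, which is L ⇒ W
n=7: can move to 5, which is L ⇒ W
n=8: can move to 1, which is L ⇒ W
n=9: moves to 7(W), 3(W), 2(W); every one is W ⇒ L
n=10: can move to 4, which is L ⇒ W
n=11: can move to 9, which is L ⇒ W
n=12: can move to 5, which is L ⇒ W
n=13: moves to 11(W), 7(W), 6(W); every one is W ⇒ L
n=14: moves to 12(W), 8(W), 7(W); every one is W ⇒ L
n=15: can move to 13, which is L ⇒ W
n=16: can move to 14, which is L ⇒ W
L entries with 0 ≤ n ≤ 16: n = 0, 1, 4, 5, 9, 13, 14; that makes 7.

7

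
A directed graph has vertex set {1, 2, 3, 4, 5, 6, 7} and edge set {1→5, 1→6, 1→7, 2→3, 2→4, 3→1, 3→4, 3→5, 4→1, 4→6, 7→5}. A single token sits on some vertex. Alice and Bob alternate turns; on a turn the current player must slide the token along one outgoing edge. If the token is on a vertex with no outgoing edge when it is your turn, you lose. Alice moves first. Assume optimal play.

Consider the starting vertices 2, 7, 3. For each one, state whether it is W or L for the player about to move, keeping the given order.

2: L, 7: W, 3: W

Work bottom-up. With no move the player to move loses. Otherwise the position is W if at least one move leads to an L position for the opponent, and L if every move leads to a W.
Every edge goes from a vertex to one that appears earlier in the order 6, 5, 7, 1, 4, 3, 2, so processing vertices in that order labels each vertex after all of its successors.
6: no outgoing edge → L
5: no outgoing edge → L
7: reaches L-position 5 → W
1: reaches L-position 5 → W
4: reaches L-position 6 → W
3: reaches L-position 5 → W
2: only reaches 3(W), 4(W), all W → L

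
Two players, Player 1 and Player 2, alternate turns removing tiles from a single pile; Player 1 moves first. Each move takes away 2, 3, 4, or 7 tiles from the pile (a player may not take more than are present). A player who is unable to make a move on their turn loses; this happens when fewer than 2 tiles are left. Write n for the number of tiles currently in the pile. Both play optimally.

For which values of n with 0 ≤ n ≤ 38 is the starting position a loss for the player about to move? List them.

Use the standard recursion: the mover loses at a terminal position; elsewhere, the mover wins exactly when some move hands the opponent an L position.
n=0: no move → L
n=1: no move → L
n=2: W (go to 0, an L position)
n=3: W (go to 1, an L position)
n=4: W (go to 1, an L position)
n=5: W (go to 1, an L position)
n=6: L (options 4(W), 3(W), 2(W) are all W)
n=7: W (go to 0, an L position)
n=8: W (go to 6, an L position)
n=9: W (go to 6, an L position)
n=10: W (go to 6, an L position)
n=11: L (options 9(W), 8(W), 7(W), 4(W) are all W)
n=12: L (options 10(W), 9(W), 8(W), 5(W) are all W)
n=13: W (go to 11, an L position)
n=14: W (go to 12, an L position)
n=15: W (go to 12, an L position)
n=16: W (go to 12, an L position)
n=17: L (options 15(W), 14(W), 13(W), 10(W) are all W)
n=18: W (go to 11, an L position)
n=19: W (go to 17, an L position)
n=20: W (go to 17, an L position)
n=21: W (go to 17, an L position)
n=22: L (options 20(W), 19(W), 18(W), 15(W) are all W)
n=23: L (options 21(W), 20(W), 19(W), 16(W) are all W)
n=24: W (go to 22, an L position)
n=25: W (go to 23, an L position)
n=26: W (go to 23, an L position)
n=27: W (go to 23, an L position)
n=28: L (options 26(W), 25(W), 24(W), 21(W) are all W)
n=29: W (go to 22, an L position)
n=30: W (go to 28, an L position)
n=31: W (go to 28, an L position)
n=32: W (go to 28, an L position)
n=33: L (options 31(W), 30(W), 29(W), 26(W) are all W)
n=34: L (options 32(W), 31(W), 30(W), 27(W) are all W)
n=35: W (go to 33, an L position)
n=36: W (go to 34, an L position)
n=37: W (go to 34, an L position)
n=38: W (go to 34, an L position)
Reading off the rows marked L gives the requested list; there are 11 such values of n.

0, 1, 6, 11, 12, 17, 22, 23, 28, 33, 34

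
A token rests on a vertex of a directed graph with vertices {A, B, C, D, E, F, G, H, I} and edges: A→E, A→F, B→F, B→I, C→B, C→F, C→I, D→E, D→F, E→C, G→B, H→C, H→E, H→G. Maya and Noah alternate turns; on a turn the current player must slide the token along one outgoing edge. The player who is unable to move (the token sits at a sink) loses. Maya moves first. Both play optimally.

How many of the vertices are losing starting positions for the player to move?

Compute win/loss labels from the base case upward. A position with no move is L. Any other position is W if it can reach an L in one move, else L.
Every edge goes from a vertex to one that appears earlier in the order F, I, B, C, E, D, A, G, H, so processing vertices in that order labels each vertex after all of its successors.
F: no outgoing edge → L
I: no outgoing edge → L
B: can move to I, which is L ⇒ W
C: can move to I, which is L ⇒ W
E: the only move is to C(W), a W ⇒ L
D: can move to E, which is L ⇒ W
A: can move to E, which is L ⇒ W
G: the only move is to B(W), a W ⇒ L
H: can move to G, which is L ⇒ W
The L vertices are E, F, G, I; that is 4 in all.

4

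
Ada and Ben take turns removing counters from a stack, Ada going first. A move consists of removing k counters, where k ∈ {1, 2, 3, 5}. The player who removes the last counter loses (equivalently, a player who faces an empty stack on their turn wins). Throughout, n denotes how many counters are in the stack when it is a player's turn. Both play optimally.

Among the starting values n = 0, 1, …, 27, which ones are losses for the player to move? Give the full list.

1, 5, 9, 13, 17, 21, 25

Build the W/L table. Terminal = W. A non-terminal position is W if it has a move to some L; otherwise it is L.
n=0: no move; the opponent has just taken the last counter and therefore loses → W
n=1: L (sole option 0(W) is W)
n=2: W (go to 1, an L position)
n=3: W (go to 1, an L position)
n=4: W (go to 1, an L position)
n=5: L (options 4(W), 3(W), 2(W), 0(W) are all W)
n=6: W (go to 5, an L position)
n=7: W (go to 5, an L position)
n=8: W (go to 5, an L position)
n=9: L (options 8(W), 7(W), 6(W), 4(W) are all W)
n=10: W (go to 9, an L position)
n=11: W (go to 9, an L position)
n=12: W (go to 9, an L position)
n=13: L (options 12(W), 11(W), 10(W), 8(W) are all W)
n=14: W (go to 13, an L position)
n=15: W (go to 13, an L position)
n=16: W (go to 13, an L position)
n=17: L (options 16(W), 15(W), 14(W), 12(W) are all W)
n=18: W (go to 17, an L position)
n=19: W (go to 17, an L position)
n=20: W (go to 17, an L position)
n=21: L (options 20(W), 19(W), 18(W), 16(W) are all W)
n=22: W (go to 21, an L position)
n=23: W (go to 21, an L position)
n=24: W (go to 21, an L position)
n=25: L (options 24(W), 23(W), 22(W), 20(W) are all W)
n=26: W (go to 25, an L position)
n=27: W (go to 25, an L position)
Reading off the rows marked L gives the requested list; there are 7 such values of n.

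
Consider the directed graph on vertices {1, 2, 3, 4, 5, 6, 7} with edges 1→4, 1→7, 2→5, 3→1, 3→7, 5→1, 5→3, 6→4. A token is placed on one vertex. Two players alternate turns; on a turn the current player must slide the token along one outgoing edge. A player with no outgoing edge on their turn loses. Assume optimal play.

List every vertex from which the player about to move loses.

Compute win/loss labels from the base case upward. A position with no move is L. Any other position is W if it can reach an L in one move, else L.
Every edge goes from a vertex to one that appears earlier in the order 7, 4, 1, 3, 5, 2, 6, so processing vertices in that order labels each vertex after all of its successors.
7: no outgoing edge → L
4: no outgoing edge → L
1: reaches L-position 4 → W
3: reaches L-position 7 → W
5: only reaches 3(W), 1(W), all W → L
2: reaches L-position 5 → W
6: reaches L-position 4 → W
Reading off the rows marked L gives the requested list; there are 3 such vertices.

4, 5, 7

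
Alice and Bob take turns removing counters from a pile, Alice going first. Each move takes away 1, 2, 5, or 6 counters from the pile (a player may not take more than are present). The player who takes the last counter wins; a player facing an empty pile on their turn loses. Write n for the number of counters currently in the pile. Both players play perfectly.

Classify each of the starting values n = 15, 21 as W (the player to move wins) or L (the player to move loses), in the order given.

Build the W/L table. Terminal = L. A non-terminal position is W if it has a move to some L; otherwise it is L.
n=0: no move → L
n=1: reaches L-position 0 → W
n=2: reaches L-position 0 → W
n=3: only reaches 2(W), 1(W), all W → L
n=4: reaches L-position 3 → W
n=5: reaches L-position 3 → W
n=6: reaches L-position 0 → W
n=7: only reaches 6(W), 5(W), 2(W), 1(W), all W → L
n=8: reaches L-position 7 → W
n=9: reaches L-position 7 → W
n=10: only reaches 9(W), 8(W), 5(W), 4(W), all W → L
n=11: reaches L-position 10 → W
n=12: reaches L-position 10 → W
n=13: reaches L-position 7 → W
n=14: only reaches 13(W), 12(W), 9(W), 8(W), all W → L
n=15: reaches L-position 14 → W
n=16: reaches L-position 14 → W
n=17: only reaches 16(W), 15(W), 12(W), 11(W), all W → L
n=18: reaches L-position 17 → W
n=19: reaches L-position 17 → W
n=20: reaches L-position 14 → W
n=21: only reaches 20(W), 19(W), 16(W), 15(W), all W → L

15: W, 21: L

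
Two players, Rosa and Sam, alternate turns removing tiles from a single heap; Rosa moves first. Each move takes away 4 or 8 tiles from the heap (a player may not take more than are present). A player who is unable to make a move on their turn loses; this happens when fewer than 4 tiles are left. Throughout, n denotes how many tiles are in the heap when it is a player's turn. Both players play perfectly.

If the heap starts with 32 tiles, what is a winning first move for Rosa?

Use the standard recursion: the mover loses at a terminal position; elsewhere, the mover wins exactly when some move hands the opponent an L position.
n=0: no move → L
n=1: no move → L
n=2: no move → L
n=3: no move → L
n=4: reaches L-position 0 → W
n=5: reaches L-position 1 → W
n=6: reaches L-position 2 → W
n=7: reaches L-position 3 → W
n=8: reaches L-position 0 → W
n=9: reaches L-position 1 → W
n=10: reaches L-position 2 → W
n=11: reaches L-position 3 → W
n=12: only reaches 8(W), 4(W), all W → L
n=13: only reaches 9(W), 5(W), all W → L
n=14: only reaches 10(W), 6(W), all W → L
n=15: only reaches 11(W), 7(W), all W → L
n=16: reaches L-position 12 → W
n=17: reaches L-position 13 → W
n=18: reaches L-position 14 → W
n=19: reaches L-position 15 → W
n=20: reaches L-position 12 → W
n=21: reaches L-position 13 → W
n=22: reaches L-position 14 → W
n=23: reaches L-position 15 → W
n=24: only reaches 20(W), 16(W), all W → L
n=25: only reaches 21(W), 17(W), all W → L
n=26: only reaches 22(W), 18(W), all W → L
n=27: only reaches 23(W), 19(W), all W → L
n=28: reaches L-position 24 → W
n=29: reaches L-position 25 → W
n=30: reaches L-position 26 → W
n=31: reaches L-position 27 → W
n=32: reaches L-position 24 → W
From 32, the L positions reachable in one move are: 24.

Remove 8, leaving 24.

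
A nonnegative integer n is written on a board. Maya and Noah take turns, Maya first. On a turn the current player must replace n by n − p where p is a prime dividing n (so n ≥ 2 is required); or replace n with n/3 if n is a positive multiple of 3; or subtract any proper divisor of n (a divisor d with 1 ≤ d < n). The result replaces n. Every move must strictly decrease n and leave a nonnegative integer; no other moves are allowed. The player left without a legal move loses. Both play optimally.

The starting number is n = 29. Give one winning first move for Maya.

Positions with no move are L. A position that does have a move is losing for the player to move precisely when every available move leads to a winning position for the opponent. Fill in the labels:
n=0: no move → L
n=1: no move → L
n=2: →0(L), so W
n=3: →0(L), so W
n=4: →2(W), 3(W) — all W, so L
n=5: →0(L), so W
n=6: →4(L), so W
n=7: →0(L), so W
n=8: →4(L), so W
n=9: →3(W), 6(W), 8(W) — all W, so L
n=10: →9(L), so W
n=11: →0(L), so W
n=12: →4(L), so W
n=13: →0(L), so W
n=14: →7(W), 12(W), 13(W) — all W, so L
n=15: →14(L), so W
n=16: →14(L), so W
n=17: →0(L), so W
n=18: →9(L), so W
n=19: →0(L), so W
n=20: →10(W), 15(W), 16(W), 18(W), 19(W) — all W, so L
n=21: →14(L), so W
n=22: →20(L), so W
n=23: →0(L), so W
n=24: →20(L), so W
n=25: →20(L), so W
n=26: →13(W), 24(W), 25(W) — all W, so L
n=27: →9(L), so W
n=28: →14(L), so W
n=29: →0(L), so W
From 29, the L positions reachable in one move are: 0.

Move to 0.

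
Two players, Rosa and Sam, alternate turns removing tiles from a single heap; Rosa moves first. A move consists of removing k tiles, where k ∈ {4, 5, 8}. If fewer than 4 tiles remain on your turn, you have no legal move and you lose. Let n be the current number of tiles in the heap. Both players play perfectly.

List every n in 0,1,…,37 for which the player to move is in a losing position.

0, 1, 2, 3, 12, 13, 14, 15, 24, 25, 26, 27, 36, 37

Positions with no move are L. A position that does have a move is losing for the player to move precisely when every available move leads to a winning position for the opponent. Fill in the labels:
n=0: no move → L
n=1: no move → L
n=2: no move → L
n=3: no move → L
n=4: W (go to 0, an L position)
n=5: W (go to 1, an L position)
n=6: W (go to 2, an L position)
n=7: W (go to 3, an L position)
n=8: W (go to 3, an L position)
n=9: W (go to 1, an L position)
n=10: W (go to 2, an L position)
n=11: W (go to 3, an L position)
n=12: L (options 8(W), 7(W), 4(W) are all W)
n=13: L (options 9(W), 8(W), 5(W) are all W)
n=14: L (options 10(W), 9(W), 6(W) are all W)
n=15: L (options 11(W), 10(W), 7(W) are all W)
n=16: W (go to 12, an L position)
n=17: W (go to 13, an L position)
n=18: W (go to 14, an L position)
n=19: W (go to 15, an L position)
n=20: W (go to 15, an L position)
n=21: W (go to 13, an L position)
n=22: W (go to 14, an L position)
n=23: W (go to 15, an L position)
n=24: L (options 20(W), 19(W), 16(W) are all W)
n=25: L (options 21(W), 20(W), 17(W) are all W)
n=26: L (options 22(W), 21(W), 18(W) are all W)
n=27: L (options 23(W), 22(W), 19(W) are all W)
n=28: W (go to 24, an L position)
n=29: W (go to 25, an L position)
n=30: W (go to 26, an L position)
n=31: W (go to 27, an L position)
n=32: W (go to 27, an L position)
n=33: W (go to 25, an L position)
n=34: W (go to 26, an L position)
n=35: W (go to 27, an L position)
n=36: L (options 32(W), 31(W), 28(W) are all W)
n=37: L (options 33(W), 32(W), 29(W) are all W)
The losing starting values of n are exactly the entries labelled L in this table (14 of them).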